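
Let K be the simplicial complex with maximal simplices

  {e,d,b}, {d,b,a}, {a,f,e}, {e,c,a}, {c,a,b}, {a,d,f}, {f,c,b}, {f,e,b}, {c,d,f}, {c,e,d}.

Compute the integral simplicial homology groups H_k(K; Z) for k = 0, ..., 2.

Fix the vertex order a < b < c < d < e < f and write every simplex with vertices in increasing order. Then dim K = 2 and the simplices of K are:

  0-simplices (6): a, b, c, d, e, f
  1-simplices (15): ab, ac, ad, ae, af, bc, bd, be, bf, cd, ce, cf, de, df, ef
  2-simplices (10): abc, abd, ace, adf, aef, bcf, bde, bef, cde, cdf

so the chain groups are C_0 ≅ Z^6, C_1 ≅ Z^15, C_2 ≅ Z^10.

Boundary ∂_1: C_1 → C_0 maps an edge to its endpoints' difference, ∂[p,q] = q − p.
The 6×15 boundary matrix has rank 5 and Smith normal form diag(1,1,1,1,1).

∂_2: C_2 → C_1 sends each 2-simplex [p,q,r] to [q,r] − [p,r] + [p,q]. For instance
  ∂ace = ce − ae + ac,
  ∂cde = de − ce + cd.
This gives a 15×10 integer matrix of rank 10; reducing to Smith normal form yields diagonal entries (1,1,1,1,1,1,1,1,1,2).

Computing H_k = (kernel of ∂_k) / (image of ∂_{k+1}):

  H_0: rank C_0 − rank ∂_1 = 6 − 5 = 1, and the invariant factors of ∂_1 are all 1, so H_0 = Z.
  H_1: rank ker ∂_1 − rank ∂_2 = (15 − 5) − 10 = 0, and ∂_2 has invariant factor 2 > 1, so H_1 = Z/2.
  H_2: rank ker ∂_2 − rank ∂_3 = (10 − 10) − 0 = 0, and there is no ∂_3, so H_2 = 0.

H_0 ≅ Z,  H_1 ≅ Z/2,  H_2 = 0.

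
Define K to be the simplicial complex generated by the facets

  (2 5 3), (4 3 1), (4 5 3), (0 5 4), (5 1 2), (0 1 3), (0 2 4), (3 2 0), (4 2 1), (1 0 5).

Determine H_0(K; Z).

Take the total order 0 < 1 < 2 < 3 < 4 < 5 on the vertex set. Then K (dimension 2) consists of the simplices:

  0-simplices (6): [0], [1], [2], [3], [4], [5]
  1-simplices (15): [0,1], [0,2], [0,3], [0,4], [0,5], [1,2], [1,3], [1,4], [1,5], [2,3], [2,4], [2,5], [3,4], [3,5], [4,5]
  2-simplices (10): [0,1,3], [0,1,5], [0,2,3], [0,2,4], [0,4,5], [1,2,4], [1,2,5], [1,3,4], [2,3,5], [3,4,5]

so the chain groups are C_0 ≅ Z^6, C_1 ≅ Z^15, C_2 ≅ Z^10.

The boundary map ∂_1: C_1 → C_0 is given by ∂[p,q] = [q] − [p].
This gives a 6×15 integer matrix of rank 5; reducing to Smith normal form yields diagonal entries (1,1,1,1,1).

The boundary map ∂_2: C_2 → C_1 maps a triangle to the signed sum of its edges. For instance
  ∂[2,3,5] = [3,5] − [2,5] + [2,3],
  ∂[0,2,3] = [2,3] − [0,3] + [0,2].
As a 15×10 matrix over Z this has rank 10, with invariant factors (1,1,1,1,1,1,1,1,1,2).

Now H_k = ker ∂_k / im ∂_{k+1}, so:

  H_0: rank C_0 − rank ∂_1 = 6 − 5 = 1, and the invariant factors of ∂_1 are all 1, so H_0 ≅ Z.

H_0 = Z.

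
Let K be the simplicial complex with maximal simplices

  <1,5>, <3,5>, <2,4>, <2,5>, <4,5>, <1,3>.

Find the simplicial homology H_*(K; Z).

Order the vertices as 1 < 2 < 3 < 4 < 5. Listing each simplex with vertices in this order, K has dimension 1 with simplices:

  0-simplices (5): [1], [2], [3], [4], [5]
  1-simplices (6): [1,3], [1,5], [2,4], [2,5], [3,5], [4,5]

Hence C_0 ≅ Z^5, C_1 ≅ Z^6.

The boundary map ∂_1: C_1 → C_0 is given by ∂[p,q] = [q] − [p].
The 5×6 boundary matrix has rank 4 and Smith normal form diag(1,1,1,1).

Now H_k = ker ∂_k / im ∂_{k+1}, so:

  H_0: rank C_0 − rank ∂_1 = 5 − 4 = 1, and the invariant factors of ∂_1 are all 1, so H_0 ≅ Z.
  H_1: rank ker ∂_1 − rank ∂_2 = (6 − 4) − 0 = 2, and there is no ∂_2, so H_1 ≅ Z^2.

As a check, the Euler characteristic is 5 − 6 = -1, which agrees with 1 − 2 = -1.
(K is a triangulation of a wedge of 2 circles.)

H_0 ≅ Z,  H_1 ≅ Z^2.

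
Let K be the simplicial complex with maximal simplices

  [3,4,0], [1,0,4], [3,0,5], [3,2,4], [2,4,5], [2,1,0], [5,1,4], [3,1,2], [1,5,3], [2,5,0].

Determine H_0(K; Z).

H_0 = Z.

Order the vertices as 0 < 1 < 2 < 3 < 4 < 5. Listing each simplex with vertices in this order, K has dimension 2 with simplices:

  0-simplices (6): [0], [1], [2], [3], [4], [5]
  1-simplices (15): [0,1], [0,2], [0,3], [0,4], [0,5], [1,2], [1,3], [1,4], [1,5], [2,3], [2,4], [2,5], [3,4], [3,5], [4,5]
  2-simplices (10): [0,1,2], [0,1,4], [0,2,5], [0,3,4], [0,3,5], [1,2,3], [1,3,5], [1,4,5], [2,3,4], [2,4,5]

giving chain groups C_0 ≅ Z^6, C_1 ≅ Z^15, C_2 ≅ Z^10.

The boundary map ∂_1: C_1 → C_0 sends each edge [p,q] (with p < q) to q − p. For instance
  ∂[2,5] = [5] − [2].
The 6×15 boundary matrix has rank 5 and Smith normal form diag(1,1,1,1,1).

∂_2: C_2 → C_1 sends each 2-simplex [p,q,r] to [q,r] − [p,r] + [p,q]. For instance
  ∂[0,1,4] = [1,4] − [0,4] + [0,1],
  ∂[0,2,5] = [2,5] − [0,5] + [0,2].
The resulting 15×10 matrix has rank 10, and its Smith normal form has invariant factors (1,1,1,1,1,1,1,1,1,2).

Now H_k = ker ∂_k / im ∂_{k+1}, so:

  H_0: rank C_0 − rank ∂_1 = 6 − 5 = 1, and the invariant factors of ∂_1 are all 1, so H_0 = Z.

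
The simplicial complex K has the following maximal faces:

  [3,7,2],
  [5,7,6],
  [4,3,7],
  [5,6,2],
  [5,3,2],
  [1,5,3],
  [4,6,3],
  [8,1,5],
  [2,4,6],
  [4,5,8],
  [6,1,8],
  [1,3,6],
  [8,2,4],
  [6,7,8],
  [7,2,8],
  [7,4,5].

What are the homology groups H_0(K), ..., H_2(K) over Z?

H_0 ≅ Z,  H_1 ≅ Z^2,  H_2 ≅ Z.

We work with the vertex ordering 1 < 2 < 3 < 4 < 5 < 6 < 7 < 8. The simplices of K, each written with vertices in increasing order, are:

  0-simplices (8): [1], [2], [3], [4], [5], [6], [7], [8]
  1-simplices (24): (24 of them)
  2-simplices (16): [1,3,5], [1,3,6], [1,5,8], [1,6,8], [2,3,5], [2,3,7], [2,4,6], [2,4,8], [2,5,6], [2,7,8], [3,4,6], [3,4,7], [4,5,7], [4,5,8], [5,6,7], [6,7,8]

giving chain groups C_0 ≅ Z^8, C_1 ≅ Z^24, C_2 ≅ Z^16.

The boundary map ∂_1: C_1 → C_0 maps an edge to its endpoints' difference, ∂[p,q] = q − p.
The resulting 8×24 matrix has rank 7, and its Smith normal form has invariant factors (1,1,1,1,1,1,1).

∂_2: C_2 → C_1 sends each 2-simplex [p,q,r] to [q,r] − [p,r] + [p,q]. For instance
  ∂[2,4,8] = [4,8] − [2,8] + [2,4],
  ∂[4,5,7] = [5,7] − [4,7] + [4,5].
This gives a 24×16 integer matrix of rank 15; reducing to Smith normal form yields diagonal entries (1,1,1,1,1,1,1,1,1,1,1,1,1,1,1).

From H_k ≅ ker(∂_k) / im(∂_{k+1}) we obtain:

  H_0: rank C_0 − rank ∂_1 = 8 − 7 = 1, and the invariant factors of ∂_1 are all 1, so H_0 = Z.
  H_1: rank ker ∂_1 − rank ∂_2 = (24 − 7) − 15 = 2, and the invariant factors of ∂_2 are all 1, so H_1 = Z^2.
  H_2: rank ker ∂_2 − rank ∂_3 = (16 − 15) − 0 = 1, and there is no ∂_3, so H_2 = Z.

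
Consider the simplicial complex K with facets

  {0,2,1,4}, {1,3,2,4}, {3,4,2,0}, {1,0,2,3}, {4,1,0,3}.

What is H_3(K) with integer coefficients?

H_3 = Z.

We work with the vertex ordering 0 < 1 < 2 < 3 < 4. The simplices of K, each written with vertices in increasing order, are:

  0-simplices (5): [0], [1], [2], [3], [4]
  1-simplices (10): [0,1], [0,2], [0,3], [0,4], [1,2], [1,3], [1,4], [2,3], [2,4], [3,4]
  2-simplices (10): [0,1,2], [0,1,3], [0,1,4], [0,2,3], [0,2,4], [0,3,4], [1,2,3], [1,2,4], [1,3,4], [2,3,4]
  3-simplices (5): [0,1,2,3], [0,1,2,4], [0,1,3,4], [0,2,3,4], [1,2,3,4]

giving chain groups C_0 ≅ Z^5, C_1 ≅ Z^10, C_2 ≅ Z^10, C_3 ≅ Z^5.

Boundary ∂_1: C_1 → C_0 maps an edge to its endpoints' difference, ∂[p,q] = q − p. For instance
  ∂[2,3] = [3] − [2].
The 5×10 boundary matrix has rank 4 and Smith normal form diag(1,1,1,1).

Boundary ∂_2: C_2 → C_1 maps a triangle to the signed sum of its edges. For instance
  ∂[2,3,4] = [3,4] − [2,4] + [2,3],
  ∂[0,1,2] = [1,2] − [0,2] + [0,1].
This gives a 10×10 integer matrix of rank 6; reducing to Smith normal form yields diagonal entries (1,1,1,1,1,1).

Boundary ∂_3: C_3 → C_2 sends each 3-simplex σ to the alternating sum Σ_i (−1)^i (σ with its i-th vertex removed). For instance
  ∂[1,2,3,4] = [2,3,4] − [1,3,4] + [1,2,4] − [1,2,3],
  ∂[0,1,2,4] = [1,2,4] − [0,2,4] + [0,1,4] − [0,1,2].
This gives a 10×5 integer matrix of rank 4; reducing to Smith normal form yields diagonal entries (1,1,1,1).

From H_k ≅ ker(∂_k) / im(∂_{k+1}) we obtain:

  H_3: rank ker ∂_3 − rank ∂_4 = (5 − 4) − 0 = 1, and there is no ∂_4, so H_3 = Z.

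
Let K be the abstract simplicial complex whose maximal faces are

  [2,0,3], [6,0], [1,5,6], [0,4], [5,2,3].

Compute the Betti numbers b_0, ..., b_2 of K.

Order the vertices as 0 < 1 < 2 < 3 < 4 < 5 < 6. Listing each simplex with vertices in this order, K has dimension 2 with simplices:

  0-simplices (7): [0], [1], [2], [3], [4], [5], [6]
  1-simplices (10): [0,2], [0,3], [0,4], [0,6], [1,5], [1,6], [2,3], [2,5], [3,5], [5,6]
  2-simplices (3): [0,2,3], [1,5,6], [2,3,5]

giving chain groups C_0 ≅ Z^7, C_1 ≅ Z^10, C_2 ≅ Z^3.

∂_1: C_1 → C_0 sends each edge [p,q] (with p < q) to q − p. For instance
  ∂[0,4] = [4] − [0].
This gives a 7×10 integer matrix of rank 6; reducing to Smith normal form yields diagonal entries (1,1,1,1,1,1).

∂_2: C_2 → C_1 maps a triangle to the signed sum of its edges. For instance
  ∂[1,5,6] = [5,6] − [1,6] + [1,5],
  ∂[2,3,5] = [3,5] − [2,5] + [2,3].
The 10×3 boundary matrix has rank 3 and Smith normal form diag(1,1,1).

Now H_k = ker ∂_k / im ∂_{k+1}, so:

  H_0: rank C_0 − rank ∂_1 = 7 − 6 = 1, and the invariant factors of ∂_1 are all 1, so H_0 = Z.
  H_1: rank ker ∂_1 − rank ∂_2 = (10 − 6) − 3 = 1, and the invariant factors of ∂_2 are all 1, so H_1 = Z.
  H_2: rank ker ∂_2 − rank ∂_3 = (3 − 3) − 0 = 0, and there is no ∂_3, so H_2 = 0.

Hence the Betti numbers are b_0 = 1, b_1 = 1, b_2 = 0.

b_0 = 1, b_1 = 1, b_2 = 0.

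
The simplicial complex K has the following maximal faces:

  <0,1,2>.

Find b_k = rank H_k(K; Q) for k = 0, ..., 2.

Fix the vertex order 0 < 1 < 2 and write every simplex with vertices in increasing order. Then dim K = 2 and the simplices of K are:

  0-simplices (3): [0], [1], [2]
  1-simplices (3): [0,1], [0,2], [1,2]
  2-simplices (1): [0,1,2]

so the chain groups are C_0 ≅ Z^3, C_1 ≅ Z^3, C_2 ≅ Z^1.

The boundary map ∂_1: C_1 → C_0 maps an edge to its endpoints' difference, ∂[p,q] = q − p. For instance
  ∂[0,1] = [1] − [0].
As a 3×3 matrix over Z this has rank 2, with invariant factors (1,1).

The boundary map ∂_2: C_2 → C_1 sends each 2-simplex [p,q,r] to [q,r] − [p,r] + [p,q]. For instance
  ∂[0,1,2] = [1,2] − [0,2] + [0,1].
The 3×1 boundary matrix has rank 1 and Smith normal form diag(1).

From H_k ≅ ker(∂_k) / im(∂_{k+1}) we obtain:

  H_0: rank C_0 − rank ∂_1 = 3 − 2 = 1, and the invariant factors of ∂_1 are all 1, so H_0 = Z.
  H_1: rank ker ∂_1 − rank ∂_2 = (3 − 2) − 1 = 0, and the invariant factors of ∂_2 are all 1, so H_1 = 0.
  H_2: rank ker ∂_2 − rank ∂_3 = (1 − 1) − 0 = 0, and there is no ∂_3, so H_2 = 0.

Hence the Betti numbers are b_0 = 1, b_1 = 0, b_2 = 0.

b_0 = 1, b_1 = 0, b_2 = 0.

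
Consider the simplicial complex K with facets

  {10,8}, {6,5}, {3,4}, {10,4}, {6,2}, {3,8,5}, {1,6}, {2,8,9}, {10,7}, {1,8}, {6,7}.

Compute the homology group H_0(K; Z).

H_0 = Z.

Order the vertices as 1 < 2 < 3 < 4 < 5 < 6 < 7 < 8 < 9 < 10. Listing each simplex with vertices in this order, K has dimension 2 with simplices:

  0-simplices (10): [1], [2], [3], [4], [5], [6], [7], [8], [9], [10]
  1-simplices (15): [1,6], [1,8], [2,6], [2,8], [2,9], [3,4], [3,5], [3,8], [4,10], [5,6], [5,8], [6,7], [7,10], [8,9], [8,10]
  2-simplices (2): [2,8,9], [3,5,8]

so the chain groups are C_0 ≅ Z^10, C_1 ≅ Z^15, C_2 ≅ Z^2.

Boundary ∂_1: C_1 → C_0 is given by ∂[p,q] = [q] − [p].
The 10×15 boundary matrix has rank 9 and Smith normal form diag(1,1,1,1,1,1,1,1,1).

Boundary ∂_2: C_2 → C_1 acts by ∂[p,q,r] = [q,r] − [p,r] + [p,q]. For instance
  ∂[2,8,9] = [8,9] − [2,9] + [2,8],
  ∂[3,5,8] = [5,8] − [3,8] + [3,5].
The resulting 15×2 matrix has rank 2, and its Smith normal form has invariant factors (1,1).

Reading off H_k = ker ∂_k / im ∂_{k+1}:

  H_0: rank C_0 − rank ∂_1 = 10 − 9 = 1, and the invariant factors of ∂_1 are all 1, so H_0 = Z.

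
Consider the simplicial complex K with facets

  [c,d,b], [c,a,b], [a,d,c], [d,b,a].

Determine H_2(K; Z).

H_2 ≅ Z.

Order the vertices as a < b < c < d. Listing each simplex with vertices in this order, K has dimension 2 with simplices:

  0-simplices (4): a, b, c, d
  1-simplices (6): ab, ac, ad, bc, bd, cd
  2-simplices (4): abc, abd, acd, bcd

Hence C_0 ≅ Z^4, C_1 ≅ Z^6, C_2 ≅ Z^4.

Boundary ∂_1: C_1 → C_0 maps an edge to its endpoints' difference, ∂[p,q] = q − p. For instance
  ∂ab = b − a.
The 4×6 boundary matrix has rank 3 and Smith normal form diag(1,1,1).

∂_2: C_2 → C_1 sends each 2-simplex [p,q,r] to [q,r] − [p,r] + [p,q]. For instance
  ∂bcd = cd − bd + bc,
  ∂acd = cd − ad + ac.
The 6×4 boundary matrix has rank 3 and Smith normal form diag(1,1,1).

From H_k ≅ ker(∂_k) / im(∂_{k+1}) we obtain:

  H_2: rank ker ∂_2 − rank ∂_3 = (4 − 3) − 0 = 1, and there is no ∂_3, so H_2 = Z.

(K is a triangulation of the 2-sphere S^2.)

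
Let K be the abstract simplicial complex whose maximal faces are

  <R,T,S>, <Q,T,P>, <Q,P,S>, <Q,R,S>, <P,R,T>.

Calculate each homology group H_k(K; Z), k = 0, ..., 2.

H_0 = Z,  H_1 = Z,  H_2 = 0.

We work with the vertex ordering P < Q < R < S < T. The simplices of K, each written with vertices in increasing order, are:

  0-simplices (5): P, Q, R, S, T
  1-simplices (10): PQ, PR, PS, PT, QR, QS, QT, RS, RT, ST
  2-simplices (5): PQS, PQT, PRT, QRS, RST

giving chain groups C_0 ≅ Z^5, C_1 ≅ Z^10, C_2 ≅ Z^5.

Boundary ∂_1: C_1 → C_0 maps an edge to its endpoints' difference, ∂[p,q] = q − p. For instance
  ∂PT = T − P.
As a 5×10 matrix over Z this has rank 4, with invariant factors (1,1,1,1).

The boundary map ∂_2: C_2 → C_1 acts by ∂[p,q,r] = [q,r] − [p,r] + [p,q]. For instance
  ∂PQS = QS − PS + PQ,
  ∂PQT = QT − PT + PQ.
The 10×5 boundary matrix has rank 5 and Smith normal form diag(1,1,1,1,1).

Computing H_k = (kernel of ∂_k) / (image of ∂_{k+1}):

  H_0: rank C_0 − rank ∂_1 = 5 − 4 = 1, and the invariant factors of ∂_1 are all 1, so H_0 = Z.
  H_1: rank ker ∂_1 − rank ∂_2 = (10 − 4) − 5 = 1, and the invariant factors of ∂_2 are all 1, so H_1 = Z.
  H_2: rank ker ∂_2 − rank ∂_3 = (5 − 5) − 0 = 0, and there is no ∂_3, so H_2 = 0.

(K is a triangulation of the Möbius band.)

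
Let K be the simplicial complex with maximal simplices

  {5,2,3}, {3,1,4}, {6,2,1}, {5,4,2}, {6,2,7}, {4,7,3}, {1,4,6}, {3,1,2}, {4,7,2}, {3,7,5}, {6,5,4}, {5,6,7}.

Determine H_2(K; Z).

Fix the vertex order 1 < 2 < 3 < 4 < 5 < 6 < 7 and write every simplex with vertices in increasing order. Then dim K = 2 and the simplices of K are:

  0-simplices (7): [1], [2], [3], [4], [5], [6], [7]
  1-simplices (18): [1,2], [1,3], [1,4], [1,6], [2,3], [2,4], [2,5], [2,6], [2,7], [3,4], [3,5], [3,7], [4,5], [4,6], [4,7], [5,6], [5,7], [6,7]
  2-simplices (12): [1,2,3], [1,2,6], [1,3,4], [1,4,6], [2,3,5], [2,4,5], [2,4,7], [2,6,7], [3,4,7], [3,5,7], [4,5,6], [5,6,7]

Hence C_0 ≅ Z^7, C_1 ≅ Z^18, C_2 ≅ Z^12.

∂_1: C_1 → C_0 sends each edge [p,q] (with p < q) to q − p.
The 7×18 boundary matrix has rank 6 and Smith normal form diag(1,1,1,1,1,1).

Boundary ∂_2: C_2 → C_1 sends each 2-simplex [p,q,r] to [q,r] − [p,r] + [p,q]. For instance
  ∂[4,5,6] = [5,6] − [4,6] + [4,5],
  ∂[2,4,7] = [4,7] − [2,7] + [2,4].
The resulting 18×12 matrix has rank 12, and its Smith normal form has invariant factors (1,1,1,1,1,1,1,1,1,1,1,2).

From H_k ≅ ker(∂_k) / im(∂_{k+1}) we obtain:

  H_2: rank ker ∂_2 − rank ∂_3 = (12 − 12) − 0 = 0, and there is no ∂_3, so H_2 ≅ 0.

H_2 ≅ 0.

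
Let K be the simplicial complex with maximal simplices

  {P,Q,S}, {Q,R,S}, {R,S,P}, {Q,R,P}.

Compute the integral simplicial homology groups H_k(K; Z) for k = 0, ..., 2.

H_0 ≅ Z,  H_1 = 0,  H_2 ≅ Z.

Fix the vertex order P < Q < R < S and write every simplex with vertices in increasing order. Then dim K = 2 and the simplices of K are:

  0-simplices (4): P, Q, R, S
  1-simplices (6): PQ, PR, PS, QR, QS, RS
  2-simplices (4): PQR, PQS, PRS, QRS

so the chain groups are C_0 ≅ Z^4, C_1 ≅ Z^6, C_2 ≅ Z^4.

The boundary map ∂_1: C_1 → C_0 is given by ∂[p,q] = [q] − [p]. For instance
  ∂PS = S − P.
The resulting 4×6 matrix has rank 3, and its Smith normal form has invariant factors (1,1,1).

The boundary map ∂_2: C_2 → C_1 sends each 2-simplex [p,q,r] to [q,r] − [p,r] + [p,q]. For instance
  ∂PQS = QS − PS + PQ,
  ∂QRS = RS − QS + QR.
This gives a 6×4 integer matrix of rank 3; reducing to Smith normal form yields diagonal entries (1,1,1).

Now H_k = ker ∂_k / im ∂_{k+1}, so:

  H_0: rank C_0 − rank ∂_1 = 4 − 3 = 1, and the invariant factors of ∂_1 are all 1, so H_0 ≅ Z.
  H_1: rank ker ∂_1 − rank ∂_2 = (6 − 3) − 3 = 0, and the invariant factors of ∂_2 are all 1, so H_1 ≅ 0.
  H_2: rank ker ∂_2 − rank ∂_3 = (4 − 3) − 0 = 1, and there is no ∂_3, so H_2 ≅ Z.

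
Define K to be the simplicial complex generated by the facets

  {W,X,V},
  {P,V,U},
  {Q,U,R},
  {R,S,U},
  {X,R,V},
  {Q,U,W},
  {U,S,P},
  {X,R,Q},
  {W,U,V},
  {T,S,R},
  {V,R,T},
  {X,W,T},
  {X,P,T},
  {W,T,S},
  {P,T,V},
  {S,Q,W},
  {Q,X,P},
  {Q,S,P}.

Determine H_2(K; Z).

Order the vertices as P < Q < R < S < T < U < V < W < X. Listing each simplex with vertices in this order, K has dimension 2 with simplices:

  0-simplices (9): P, Q, R, S, T, U, V, W, X
  1-simplices (27): PQ, PS, PT, PU, PV, PX, QR, QS, QU, QW, QX, RS, RT, RU, RV, RX, ST, SU, SW, TV, TW, TX, UV, UW, VW, VX, WX
  2-simplices (18): PQS, PQX, PSU, PTV, PTX, PUV, QRU, QRX, QSW, QUW, RST, RSU, RTV, RVX, STW, TWX, UVW, VWX

giving chain groups C_0 ≅ Z^9, C_1 ≅ Z^27, C_2 ≅ Z^18.

The boundary map ∂_1: C_1 → C_0 sends each edge [p,q] (with p < q) to q − p. For instance
  ∂PS = S − P.
The resulting 9×27 matrix has rank 8, and its Smith normal form has invariant factors (1,1,1,1,1,1,1,1).

∂_2: C_2 → C_1 acts by ∂[p,q,r] = [q,r] − [p,r] + [p,q]. For instance
  ∂RST = ST − RT + RS,
  ∂QRX = RX − QX + QR.
The resulting 27×18 matrix has rank 18, and its Smith normal form has invariant factors (1,1,1,1,1,1,1,1,1,1,1,1,1,1,1,1,1,2).

Now H_k = ker ∂_k / im ∂_{k+1}, so:

  H_2: rank ker ∂_2 − rank ∂_3 = (18 − 18) − 0 = 0, and there is no ∂_3, so H_2 ≅ 0.

(K is a triangulation of the Klein bottle.)

H_2 = 0.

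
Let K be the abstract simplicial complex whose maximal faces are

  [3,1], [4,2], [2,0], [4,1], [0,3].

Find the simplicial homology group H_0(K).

Take the total order 0 < 1 < 2 < 3 < 4 on the vertex set. Then K (dimension 1) consists of the simplices:

  0-simplices (5): [0], [1], [2], [3], [4]
  1-simplices (5): [0,2], [0,3], [1,3], [1,4], [2,4]

so the chain groups are C_0 ≅ Z^5, C_1 ≅ Z^5.

∂_1: C_1 → C_0 sends each edge [p,q] (with p < q) to q − p. For instance
  ∂[0,3] = [3] − [0].
As a 5×5 matrix over Z this has rank 4, with invariant factors (1,1,1,1).

Computing H_k = (kernel of ∂_k) / (image of ∂_{k+1}):

  H_0: rank C_0 − rank ∂_1 = 5 − 4 = 1, and the invariant factors of ∂_1 are all 1, so H_0 ≅ Z.

(K is a triangulation of the circle S^1.)

H_0 = Z.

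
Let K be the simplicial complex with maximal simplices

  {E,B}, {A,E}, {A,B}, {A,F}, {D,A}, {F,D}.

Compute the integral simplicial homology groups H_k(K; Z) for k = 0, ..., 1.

Order the vertices as A < B < D < E < F. Listing each simplex with vertices in this order, K has dimension 1 with simplices:

  0-simplices (5): A, B, D, E, F
  1-simplices (6): AB, AD, AE, AF, BE, DF

Hence C_0 ≅ Z^5, C_1 ≅ Z^6.

Boundary ∂_1: C_1 → C_0 sends each edge [p,q] (with p < q) to q − p.
The 5×6 boundary matrix has rank 4 and Smith normal form diag(1,1,1,1).

Now H_k = ker ∂_k / im ∂_{k+1}, so:

  H_0: rank C_0 − rank ∂_1 = 5 − 4 = 1, and the invariant factors of ∂_1 are all 1, so H_0 = Z.
  H_1: rank ker ∂_1 − rank ∂_2 = (6 − 4) − 0 = 2, and there is no ∂_2, so H_1 = Z^2.

(K is a triangulation of a wedge of 2 circles.)

H_0 ≅ Z,  H_1 ≅ Z^2.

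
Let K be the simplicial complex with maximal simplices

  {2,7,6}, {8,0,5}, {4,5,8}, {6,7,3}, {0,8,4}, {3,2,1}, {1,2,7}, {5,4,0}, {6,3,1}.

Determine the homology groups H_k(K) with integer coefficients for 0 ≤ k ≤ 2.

We work with the vertex ordering 0 < 1 < 2 < 3 < 4 < 5 < 6 < 7 < 8. The simplices of K, each written with vertices in increasing order, are:

  0-simplices (9): [0], [1], [2], [3], [4], [5], [6], [7], [8]
  1-simplices (16): [0,4], [0,5], [0,8], [1,2], [1,3], [1,6], [1,7], [2,3], [2,6], [2,7], [3,6], [3,7], [4,5], [4,8], [5,8], [6,7]
  2-simplices (9): [0,4,5], [0,4,8], [0,5,8], [1,2,3], [1,2,7], [1,3,6], [2,6,7], [3,6,7], [4,5,8]

so the chain groups are C_0 ≅ Z^9, C_1 ≅ Z^16, C_2 ≅ Z^9.

Boundary ∂_1: C_1 → C_0 is given by ∂[p,q] = [q] − [p]. For instance
  ∂[3,6] = [6] − [3].
The 9×16 boundary matrix has rank 7 and Smith normal form diag(1,1,1,1,1,1,1).

The boundary map ∂_2: C_2 → C_1 sends each 2-simplex [p,q,r] to [q,r] − [p,r] + [p,q]. For instance
  ∂[0,4,8] = [4,8] − [0,8] + [0,4],
  ∂[0,4,5] = [4,5] − [0,5] + [0,4].
This gives a 16×9 integer matrix of rank 8; reducing to Smith normal form yields diagonal entries (1,1,1,1,1,1,1,1).

Computing H_k = (kernel of ∂_k) / (image of ∂_{k+1}):

  H_0: rank C_0 − rank ∂_1 = 9 − 7 = 2, and the invariant factors of ∂_1 are all 1, so H_0 = Z^2.
  H_1: rank ker ∂_1 − rank ∂_2 = (16 − 7) − 8 = 1, and the invariant factors of ∂_2 are all 1, so H_1 = Z.
  H_2: rank ker ∂_2 − rank ∂_3 = (9 − 8) − 0 = 1, and there is no ∂_3, so H_2 = Z.

(K is a triangulation of the disjoint union of the 2-sphere S^2 and the Möbius band.)

H_0 = Z^2,  H_1 = Z,  H_2 = Z.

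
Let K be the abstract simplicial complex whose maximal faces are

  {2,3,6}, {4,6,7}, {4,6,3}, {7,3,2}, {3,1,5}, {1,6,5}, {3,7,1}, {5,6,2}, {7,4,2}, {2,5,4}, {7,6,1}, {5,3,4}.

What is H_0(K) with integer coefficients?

H_0 ≅ Z.

Order the vertices as 1 < 2 < 3 < 4 < 5 < 6 < 7. Listing each simplex with vertices in this order, K has dimension 2 with simplices:

  0-simplices (7): [1], [2], [3], [4], [5], [6], [7]
  1-simplices (18): [1,3], [1,5], [1,6], [1,7], [2,3], [2,4], [2,5], [2,6], [2,7], [3,4], [3,5], [3,6], [3,7], [4,5], [4,6], [4,7], [5,6], [6,7]
  2-simplices (12): [1,3,5], [1,3,7], [1,5,6], [1,6,7], [2,3,6], [2,3,7], [2,4,5], [2,4,7], [2,5,6], [3,4,5], [3,4,6], [4,6,7]

Hence C_0 ≅ Z^7, C_1 ≅ Z^18, C_2 ≅ Z^12.

Boundary ∂_1: C_1 → C_0 sends each edge [p,q] (with p < q) to q − p.
The 7×18 boundary matrix has rank 6 and Smith normal form diag(1,1,1,1,1,1).

∂_2: C_2 → C_1 maps a triangle to the signed sum of its edges. For instance
  ∂[3,4,5] = [4,5] − [3,5] + [3,4],
  ∂[1,3,7] = [3,7] − [1,7] + [1,3].
The resulting 18×12 matrix has rank 12, and its Smith normal form has invariant factors (1,1,1,1,1,1,1,1,1,1,1,2).

Computing H_k = (kernel of ∂_k) / (image of ∂_{k+1}):

  H_0: rank C_0 − rank ∂_1 = 7 − 6 = 1, and the invariant factors of ∂_1 are all 1, so H_0 = Z.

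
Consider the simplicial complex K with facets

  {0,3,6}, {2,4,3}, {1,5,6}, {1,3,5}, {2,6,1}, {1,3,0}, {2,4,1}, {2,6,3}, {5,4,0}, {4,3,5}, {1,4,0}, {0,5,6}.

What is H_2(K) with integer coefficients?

H_2 = 0.

K has 7 vertices, 18 edges, 12 triangles.
rank ∂_2 = 12, rank ∂_3 = 0 ⇒ b_2 = 12 − 12 − 0 = 0. So H_2 = 0.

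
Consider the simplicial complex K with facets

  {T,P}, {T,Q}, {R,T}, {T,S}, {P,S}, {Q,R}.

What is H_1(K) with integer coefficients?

Order the vertices as P < Q < R < S < T. Listing each simplex with vertices in this order, K has dimension 1 with simplices:

  0-simplices (5): P, Q, R, S, T
  1-simplices (6): PS, PT, QR, QT, RT, ST

so the chain groups are C_0 ≅ Z^5, C_1 ≅ Z^6.

∂_1: C_1 → C_0 sends each edge [p,q] (with p < q) to q − p.
As a 5×6 matrix over Z this has rank 4, with invariant factors (1,1,1,1).

From H_k ≅ ker(∂_k) / im(∂_{k+1}) we obtain:

  H_1: rank ker ∂_1 − rank ∂_2 = (6 − 4) − 0 = 2, and there is no ∂_2, so H_1 ≅ Z^2.

(K is a triangulation of a wedge of 2 circles.)

H_1 = Z^2.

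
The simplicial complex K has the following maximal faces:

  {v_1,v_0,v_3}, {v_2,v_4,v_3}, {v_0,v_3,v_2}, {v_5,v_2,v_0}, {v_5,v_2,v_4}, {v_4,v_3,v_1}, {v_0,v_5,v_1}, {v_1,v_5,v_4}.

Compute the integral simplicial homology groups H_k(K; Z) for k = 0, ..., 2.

H_0 = Z,  H_1 = 0,  H_2 = Z.

Take the total order v_0 < v_1 < v_2 < v_3 < v_4 < v_5 on the vertex set. Then K (dimension 2) consists of the simplices:

  0-simplices (6): [v_0], [v_1], [v_2], [v_3], [v_4], [v_5]
  1-simplices (12): [v_0,v_1], [v_0,v_2], [v_0,v_3], [v_0,v_5], [v_1,v_3], [v_1,v_4], [v_1,v_5], [v_2,v_3], [v_2,v_4], [v_2,v_5], [v_3,v_4], [v_4,v_5]
  2-simplices (8): [v_0,v_1,v_3], [v_0,v_1,v_5], [v_0,v_2,v_3], [v_0,v_2,v_5], [v_1,v_3,v_4], [v_1,v_4,v_5], [v_2,v_3,v_4], [v_2,v_4,v_5]

Hence C_0 ≅ Z^6, C_1 ≅ Z^12, C_2 ≅ Z^8.

The boundary map ∂_1: C_1 → C_0 is given by ∂[p,q] = [q] − [p]. For instance
  ∂[v_0,v_5] = [v_5] − [v_0].
As a 6×12 matrix over Z this has rank 5, with invariant factors (1,1,1,1,1).

∂_2: C_2 → C_1 maps a triangle to the signed sum of its edges. For instance
  ∂[v_0,v_2,v_3] = [v_2,v_3] − [v_0,v_3] + [v_0,v_2],
  ∂[v_0,v_1,v_5] = [v_1,v_5] − [v_0,v_5] + [v_0,v_1].
This gives a 12×8 integer matrix of rank 7; reducing to Smith normal form yields diagonal entries (1,1,1,1,1,1,1).

From H_k ≅ ker(∂_k) / im(∂_{k+1}) we obtain:

  H_0: rank C_0 − rank ∂_1 = 6 − 5 = 1, and the invariant factors of ∂_1 are all 1, so H_0 = Z.
  H_1: rank ker ∂_1 − rank ∂_2 = (12 − 5) − 7 = 0, and the invariant factors of ∂_2 are all 1, so H_1 = 0.
  H_2: rank ker ∂_2 − rank ∂_3 = (8 − 7) − 0 = 1, and there is no ∂_3, so H_2 = Z.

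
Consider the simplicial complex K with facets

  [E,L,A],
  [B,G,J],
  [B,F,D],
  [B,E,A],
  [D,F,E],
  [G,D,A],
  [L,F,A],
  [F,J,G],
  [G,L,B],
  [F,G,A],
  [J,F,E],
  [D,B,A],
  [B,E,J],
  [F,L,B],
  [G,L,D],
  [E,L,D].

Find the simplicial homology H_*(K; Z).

H_0 ≅ Z,  H_1 ≅ Z^2,  H_2 ≅ Z.

We work with the vertex ordering A < B < D < E < F < G < J < L. The simplices of K, each written with vertices in increasing order, are:

  0-simplices (8): A, B, D, E, F, G, J, L
  1-simplices (24): AB, AD, AE, AF, AG, AL, BD, BE, BF, BG, BJ, BL, DE, DF, DG, DL, EF, EJ, EL, FG, FJ, FL, GJ, GL
  2-simplices (16): ABD, ABE, ADG, AEL, AFG, AFL, BDF, BEJ, BFL, BGJ, BGL, DEF, DEL, DGL, EFJ, FGJ

so the chain groups are C_0 ≅ Z^8, C_1 ≅ Z^24, C_2 ≅ Z^16.

Boundary ∂_1: C_1 → C_0 is given by ∂[p,q] = [q] − [p].
The 8×24 boundary matrix has rank 7 and Smith normal form diag(1,1,1,1,1,1,1).

Boundary ∂_2: C_2 → C_1 sends each 2-simplex [p,q,r] to [q,r] − [p,r] + [p,q]. For instance
  ∂DEL = EL − DL + DE,
  ∂AEL = EL − AL + AE.
The resulting 24×16 matrix has rank 15, and its Smith normal form has invariant factors (1,1,1,1,1,1,1,1,1,1,1,1,1,1,1).

Computing H_k = (kernel of ∂_k) / (image of ∂_{k+1}):

  H_0: rank C_0 − rank ∂_1 = 8 − 7 = 1, and the invariant factors of ∂_1 are all 1, so H_0 = Z.
  H_1: rank ker ∂_1 − rank ∂_2 = (24 − 7) − 15 = 2, and the invariant factors of ∂_2 are all 1, so H_1 = Z^2.
  H_2: rank ker ∂_2 − rank ∂_3 = (16 − 15) − 0 = 1, and there is no ∂_3, so H_2 = Z.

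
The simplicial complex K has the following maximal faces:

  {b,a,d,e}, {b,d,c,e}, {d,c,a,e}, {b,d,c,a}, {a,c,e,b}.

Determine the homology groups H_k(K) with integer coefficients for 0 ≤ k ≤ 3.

H_0 = Z,  H_1 = 0,  H_2 = 0,  H_3 = Z.

Fix the vertex order a < b < c < d < e and write every simplex with vertices in increasing order. Then dim K = 3 and the simplices of K are:

  0-simplices (5): a, b, c, d, e
  1-simplices (10): ab, ac, ad, ae, bc, bd, be, cd, ce, de
  2-simplices (10): abc, abd, abe, acd, ace, ade, bcd, bce, bde, cde
  3-simplices (5): abcd, abce, abde, acde, bcde

Hence C_0 ≅ Z^5, C_1 ≅ Z^10, C_2 ≅ Z^10, C_3 ≅ Z^5.

∂_1: C_1 → C_0 maps an edge to its endpoints' difference, ∂[p,q] = q − p. For instance
  ∂ae = e − a.
As a 5×10 matrix over Z this has rank 4, with invariant factors (1,1,1,1).

The boundary map ∂_2: C_2 → C_1 maps a triangle to the signed sum of its edges. For instance
  ∂bce = ce − be + bc,
  ∂bcd = cd − bd + bc.
The resulting 10×10 matrix has rank 6, and its Smith normal form has invariant factors (1,1,1,1,1,1).

Boundary ∂_3: C_3 → C_2 sends each 3-simplex σ to the alternating sum Σ_i (−1)^i (σ with its i-th vertex removed). For instance
  ∂abde = bde − ade + abe − abd,
  ∂bcde = cde − bde + bce − bcd.
The 10×5 boundary matrix has rank 4 and Smith normal form diag(1,1,1,1).

Reading off H_k = ker ∂_k / im ∂_{k+1}:

  H_0: rank C_0 − rank ∂_1 = 5 − 4 = 1, and the invariant factors of ∂_1 are all 1, so H_0 = Z.
  H_1: rank ker ∂_1 − rank ∂_2 = (10 − 4) − 6 = 0, and the invariant factors of ∂_2 are all 1, so H_1 = 0.
  H_2: rank ker ∂_2 − rank ∂_3 = (10 − 6) − 4 = 0, and the invariant factors of ∂_3 are all 1, so H_2 = 0.
  H_3: rank ker ∂_3 − rank ∂_4 = (5 − 4) − 0 = 1, and there is no ∂_4, so H_3 = Z.

As a check, the Euler characteristic is 5 − 10 + 10 − 5 = 0, which agrees with 1 − 0 + 0 − 1 = 0.
(K is a triangulation of the 3-sphere S^3.)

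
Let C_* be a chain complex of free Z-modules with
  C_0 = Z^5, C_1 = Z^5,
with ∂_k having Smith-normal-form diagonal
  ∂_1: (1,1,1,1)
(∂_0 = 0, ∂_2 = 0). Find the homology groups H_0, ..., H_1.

H_0 = Z,  H_1 = Z.

H_0: b_0 = 5 − 0 − 4 = 1; torsion from ∂_1 factors > 1: none. So H_0 = Z.
H_1: b_1 = 5 − 4 − 0 = 1; torsion from ∂_2 factors > 1: none. So H_1 = Z.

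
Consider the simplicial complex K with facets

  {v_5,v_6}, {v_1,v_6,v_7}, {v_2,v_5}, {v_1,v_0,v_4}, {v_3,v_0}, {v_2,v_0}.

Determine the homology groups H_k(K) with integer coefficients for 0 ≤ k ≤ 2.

We work with the vertex ordering v_0 < v_1 < v_2 < v_3 < v_4 < v_5 < v_6 < v_7. The simplices of K, each written with vertices in increasing order, are:

  0-simplices (8): [v_0], [v_1], [v_2], [v_3], [v_4], [v_5], [v_6], [v_7]
  1-simplices (10): [v_0,v_1], [v_0,v_2], [v_0,v_3], [v_0,v_4], [v_1,v_4], [v_1,v_6], [v_1,v_7], [v_2,v_5], [v_5,v_6], [v_6,v_7]
  2-simplices (2): [v_0,v_1,v_4], [v_1,v_6,v_7]

giving chain groups C_0 ≅ Z^8, C_1 ≅ Z^10, C_2 ≅ Z^2.

Boundary ∂_1: C_1 → C_0 sends each edge [p,q] (with p < q) to q − p. For instance
  ∂[v_0,v_3] = [v_3] − [v_0].
The 8×10 boundary matrix has rank 7 and Smith normal form diag(1,1,1,1,1,1,1).

The boundary map ∂_2: C_2 → C_1 sends each 2-simplex [p,q,r] to [q,r] − [p,r] + [p,q]. For instance
  ∂[v_1,v_6,v_7] = [v_6,v_7] − [v_1,v_7] + [v_1,v_6],
  ∂[v_0,v_1,v_4] = [v_1,v_4] − [v_0,v_4] + [v_0,v_1].
The 10×2 boundary matrix has rank 2 and Smith normal form diag(1,1).

Now H_k = ker ∂_k / im ∂_{k+1}, so:

  H_0: rank C_0 − rank ∂_1 = 8 − 7 = 1, and the invariant factors of ∂_1 are all 1, so H_0 = Z.
  H_1: rank ker ∂_1 − rank ∂_2 = (10 − 7) − 2 = 1, and the invariant factors of ∂_2 are all 1, so H_1 = Z.
  H_2: rank ker ∂_2 − rank ∂_3 = (2 − 2) − 0 = 0, and there is no ∂_3, so H_2 = 0.

H_0 ≅ Z,  H_1 ≅ Z,  H_2 = 0.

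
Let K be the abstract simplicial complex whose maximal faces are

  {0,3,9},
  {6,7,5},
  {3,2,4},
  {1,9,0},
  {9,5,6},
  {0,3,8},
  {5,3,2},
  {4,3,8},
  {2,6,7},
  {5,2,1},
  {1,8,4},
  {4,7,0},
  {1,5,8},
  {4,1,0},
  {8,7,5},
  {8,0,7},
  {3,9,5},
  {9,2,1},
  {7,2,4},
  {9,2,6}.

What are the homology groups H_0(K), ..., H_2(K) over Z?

H_0 ≅ Z,  H_1 ≅ Z ⊕ Z/2,  H_2 = 0.

Take the total order 0 < 1 < 2 < 3 < 4 < 5 < 6 < 7 < 8 < 9 on the vertex set. Then K (dimension 2) consists of the simplices:

  0-simplices (10): [0], [1], [2], [3], [4], [5], [6], [7], [8], [9]
  1-simplices (30): (30 of them)
  2-simplices (20): (20 of them)

Hence C_0 ≅ Z^10, C_1 ≅ Z^30, C_2 ≅ Z^20.

∂_1: C_1 → C_0 is given by ∂[p,q] = [q] − [p]. For instance
  ∂[0,8] = [8] − [0].
The 10×30 boundary matrix has rank 9 and Smith normal form diag(1,1,1,1,1,1,1,1,1).

∂_2: C_2 → C_1 acts by ∂[p,q,r] = [q,r] − [p,r] + [p,q]. For instance
  ∂[5,6,7] = [6,7] − [5,7] + [5,6],
  ∂[3,5,9] = [5,9] − [3,9] + [3,5].
The resulting 30×20 matrix has rank 20, and its Smith normal form has invariant factors (1,1,1,1,1,1,1,1,1,1,1,1,1,1,1,1,1,1,1,2).

Now H_k = ker ∂_k / im ∂_{k+1}, so:

  H_0: rank C_0 − rank ∂_1 = 10 − 9 = 1, and the invariant factors of ∂_1 are all 1, so H_0 ≅ Z.
  H_1: rank ker ∂_1 − rank ∂_2 = (30 − 9) − 20 = 1, and ∂_2 has invariant factor 2 > 1, so H_1 ≅ Z ⊕ Z/2.
  H_2: rank ker ∂_2 − rank ∂_3 = (20 − 20) − 0 = 0, and there is no ∂_3, so H_2 ≅ 0.

As a check, the Euler characteristic is 10 − 30 + 20 = 0, which agrees with 1 − 1 + 0 = 0.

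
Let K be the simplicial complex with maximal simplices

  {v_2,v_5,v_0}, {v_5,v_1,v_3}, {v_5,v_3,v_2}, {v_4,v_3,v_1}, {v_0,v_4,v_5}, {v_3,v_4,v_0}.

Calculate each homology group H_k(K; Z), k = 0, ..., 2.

H_0 ≅ Z,  H_1 ≅ Z,  H_2 = 0.

K has 6 vertices, 12 edges, 6 triangles.
rank ∂_0 = 0, rank ∂_1 = 5 ⇒ b_0 = 6 − 0 − 5 = 1; all invariant factors of ∂_1 are 1 so no torsion. So H_0 ≅ Z.
rank ∂_1 = 5, rank ∂_2 = 6 ⇒ b_1 = 12 − 5 − 6 = 1; all invariant factors of ∂_2 are 1 so no torsion. So H_1 ≅ Z.
rank ∂_2 = 6, rank ∂_3 = 0 ⇒ b_2 = 6 − 6 − 0 = 0. So H_2 ≅ 0.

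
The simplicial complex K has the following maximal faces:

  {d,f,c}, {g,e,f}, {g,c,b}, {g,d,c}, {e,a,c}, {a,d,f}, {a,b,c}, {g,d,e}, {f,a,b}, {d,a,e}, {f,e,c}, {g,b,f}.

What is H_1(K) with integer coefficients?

Fix the vertex order a < b < c < d < e < f < g and write every simplex with vertices in increasing order. Then dim K = 2 and the simplices of K are:

  0-simplices (7): a, b, c, d, e, f, g
  1-simplices (18): ab, ac, ad, ae, af, bc, bf, bg, cd, ce, cf, cg, de, df, dg, ef, eg, fg
  2-simplices (12): abc, abf, ace, ade, adf, bcg, bfg, cdf, cdg, cef, deg, efg

giving chain groups C_0 ≅ Z^7, C_1 ≅ Z^18, C_2 ≅ Z^12.

Boundary ∂_1: C_1 → C_0 sends each edge [p,q] (with p < q) to q − p. For instance
  ∂ce = e − c.
The 7×18 boundary matrix has rank 6 and Smith normal form diag(1,1,1,1,1,1).

The boundary map ∂_2: C_2 → C_1 acts by ∂[p,q,r] = [q,r] − [p,r] + [p,q]. For instance
  ∂abf = bf − af + ab,
  ∂bfg = fg − bg + bf.
The 18×12 boundary matrix has rank 12 and Smith normal form diag(1,1,1,1,1,1,1,1,1,1,1,2).

From H_k ≅ ker(∂_k) / im(∂_{k+1}) we obtain:

  H_1: rank ker ∂_1 − rank ∂_2 = (18 − 6) − 12 = 0, and ∂_2 has invariant factor 2 > 1, so H_1 ≅ Z/2.

H_1 ≅ Z/2.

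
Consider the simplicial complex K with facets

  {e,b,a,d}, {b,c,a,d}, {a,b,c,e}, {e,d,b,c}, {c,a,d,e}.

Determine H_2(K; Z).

We work with the vertex ordering a < b < c < d < e. The simplices of K, each written with vertices in increasing order, are:

  0-simplices (5): a, b, c, d, e
  1-simplices (10): ab, ac, ad, ae, bc, bd, be, cd, ce, de
  2-simplices (10): abc, abd, abe, acd, ace, ade, bcd, bce, bde, cde
  3-simplices (5): abcd, abce, abde, acde, bcde

Hence C_0 ≅ Z^5, C_1 ≅ Z^10, C_2 ≅ Z^10, C_3 ≅ Z^5.

The boundary map ∂_1: C_1 → C_0 is given by ∂[p,q] = [q] − [p]. For instance
  ∂bc = c − b.
This gives a 5×10 integer matrix of rank 4; reducing to Smith normal form yields diagonal entries (1,1,1,1).

Boundary ∂_2: C_2 → C_1 maps a triangle to the signed sum of its edges. For instance
  ∂acd = cd − ad + ac,
  ∂bce = ce − be + bc.
As a 10×10 matrix over Z this has rank 6, with invariant factors (1,1,1,1,1,1).

∂_3: C_3 → C_2 sends each 3-simplex σ to the alternating sum Σ_i (−1)^i (σ with its i-th vertex removed). For instance
  ∂abce = bce − ace + abe − abc,
  ∂abde = bde − ade + abe − abd.
The resulting 10×5 matrix has rank 4, and its Smith normal form has invariant factors (1,1,1,1).

From H_k ≅ ker(∂_k) / im(∂_{k+1}) we obtain:

  H_2: rank ker ∂_2 − rank ∂_3 = (10 − 6) − 4 = 0, and the invariant factors of ∂_3 are all 1, so H_2 ≅ 0.

H_2 ≅ 0.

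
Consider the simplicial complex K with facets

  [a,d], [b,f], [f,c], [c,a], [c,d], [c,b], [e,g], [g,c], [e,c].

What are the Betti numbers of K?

b_0 = 1, b_1 = 3.

Fix the vertex order a < b < c < d < e < f < g and write every simplex with vertices in increasing order. Then dim K = 1 and the simplices of K are:

  0-simplices (7): a, b, c, d, e, f, g
  1-simplices (9): ac, ad, bc, bf, cd, ce, cf, cg, eg

giving chain groups C_0 ≅ Z^7, C_1 ≅ Z^9.

∂_1: C_1 → C_0 maps an edge to its endpoints' difference, ∂[p,q] = q − p.
The 7×9 boundary matrix has rank 6 and Smith normal form diag(1,1,1,1,1,1).

Reading off H_k = ker ∂_k / im ∂_{k+1}:

  H_0: rank C_0 − rank ∂_1 = 7 − 6 = 1, and the invariant factors of ∂_1 are all 1, so H_0 ≅ Z.
  H_1: rank ker ∂_1 − rank ∂_2 = (9 − 6) − 0 = 3, and there is no ∂_2, so H_1 ≅ Z^3.

Hence the Betti numbers are b_0 = 1, b_1 = 3.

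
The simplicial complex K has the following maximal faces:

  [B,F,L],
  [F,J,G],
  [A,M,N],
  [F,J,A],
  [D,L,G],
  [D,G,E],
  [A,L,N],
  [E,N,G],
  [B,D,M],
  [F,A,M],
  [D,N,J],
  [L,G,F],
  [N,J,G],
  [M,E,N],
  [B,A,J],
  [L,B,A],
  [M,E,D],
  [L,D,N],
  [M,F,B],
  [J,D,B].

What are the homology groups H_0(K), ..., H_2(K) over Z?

Fix the vertex order A < B < D < E < F < G < J < L < M < N and write every simplex with vertices in increasing order. Then dim K = 2 and the simplices of K are:

  0-simplices (10): A, B, D, E, F, G, J, L, M, N
  1-simplices (30): AB, AF, AJ, AL, AM, AN, BD, BF, BJ, BL, BM, DE, DG, DJ, DL, DM, DN, EG, EM, EN, FG, FJ, FL, FM, GJ, GL, GN, JN, LN, MN
  2-simplices (20): ABJ, ABL, AFJ, AFM, ALN, AMN, BDJ, BDM, BFL, BFM, DEG, DEM, DGL, DJN, DLN, EGN, EMN, FGJ, FGL, GJN

giving chain groups C_0 ≅ Z^10, C_1 ≅ Z^30, C_2 ≅ Z^20.

Boundary ∂_1: C_1 → C_0 sends each edge [p,q] (with p < q) to q − p.
This gives a 10×30 integer matrix of rank 9; reducing to Smith normal form yields diagonal entries (1,1,1,1,1,1,1,1,1).

The boundary map ∂_2: C_2 → C_1 acts by ∂[p,q,r] = [q,r] − [p,r] + [p,q]. For instance
  ∂FGL = GL − FL + FG,
  ∂EMN = MN − EN + EM.
As a 30×20 matrix over Z this has rank 20, with invariant factors (1,1,1,1,1,1,1,1,1,1,1,1,1,1,1,1,1,1,1,2).

From H_k ≅ ker(∂_k) / im(∂_{k+1}) we obtain:

  H_0: rank C_0 − rank ∂_1 = 10 − 9 = 1, and the invariant factors of ∂_1 are all 1, so H_0 = Z.
  H_1: rank ker ∂_1 − rank ∂_2 = (30 − 9) − 20 = 1, and ∂_2 has invariant factor 2 > 1, so H_1 = Z ⊕ Z_2.
  H_2: rank ker ∂_2 − rank ∂_3 = (20 − 20) − 0 = 0, and there is no ∂_3, so H_2 = 0.

(K is a triangulation of the Klein bottle.)

H_0 ≅ Z,  H_1 ≅ Z ⊕ Z_2,  H_2 = 0.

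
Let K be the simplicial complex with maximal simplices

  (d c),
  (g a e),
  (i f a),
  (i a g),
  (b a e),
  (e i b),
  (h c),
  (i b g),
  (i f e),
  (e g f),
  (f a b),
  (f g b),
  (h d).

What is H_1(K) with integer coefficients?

K has 9 vertices, 18 edges, 10 triangles.
rank ∂_1 = 7, rank ∂_2 = 10 ⇒ b_1 = 18 − 7 − 10 = 1; ∂_2 has invariant factor(s) [2] giving torsion. So H_1 = Z ⊕ Z/2Z.

H_1 ≅ Z ⊕ Z/2Z.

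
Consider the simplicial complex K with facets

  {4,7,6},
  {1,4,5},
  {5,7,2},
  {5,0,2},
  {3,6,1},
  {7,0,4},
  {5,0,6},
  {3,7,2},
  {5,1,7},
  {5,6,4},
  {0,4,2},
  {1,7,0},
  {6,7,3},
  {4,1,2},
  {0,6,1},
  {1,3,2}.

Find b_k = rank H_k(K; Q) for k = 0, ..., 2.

b_0 = 1, b_1 = 2, b_2 = 1.

Order the vertices as 0 < 1 < 2 < 3 < 4 < 5 < 6 < 7. Listing each simplex with vertices in this order, K has dimension 2 with simplices:

  0-simplices (8): [0], [1], [2], [3], [4], [5], [6], [7]
  1-simplices (24): (24 of them)
  2-simplices (16): [0,1,6], [0,1,7], [0,2,4], [0,2,5], [0,4,7], [0,5,6], [1,2,3], [1,2,4], [1,3,6], [1,4,5], [1,5,7], [2,3,7], [2,5,7], [3,6,7], [4,5,6], [4,6,7]

Hence C_0 ≅ Z^8, C_1 ≅ Z^24, C_2 ≅ Z^16.

∂_1: C_1 → C_0 maps an edge to its endpoints' difference, ∂[p,q] = q − p.
The 8×24 boundary matrix has rank 7 and Smith normal form diag(1,1,1,1,1,1,1).

The boundary map ∂_2: C_2 → C_1 acts by ∂[p,q,r] = [q,r] − [p,r] + [p,q]. For instance
  ∂[4,6,7] = [6,7] − [4,7] + [4,6],
  ∂[2,3,7] = [3,7] − [2,7] + [2,3].
This gives a 24×16 integer matrix of rank 15; reducing to Smith normal form yields diagonal entries (1,1,1,1,1,1,1,1,1,1,1,1,1,1,1).

From H_k ≅ ker(∂_k) / im(∂_{k+1}) we obtain:

  H_0: rank C_0 − rank ∂_1 = 8 − 7 = 1, and the invariant factors of ∂_1 are all 1, so H_0 = Z.
  H_1: rank ker ∂_1 − rank ∂_2 = (24 − 7) − 15 = 2, and the invariant factors of ∂_2 are all 1, so H_1 = Z^2.
  H_2: rank ker ∂_2 − rank ∂_3 = (16 − 15) − 0 = 1, and there is no ∂_3, so H_2 = Z.

Hence the Betti numbers are b_0 = 1, b_1 = 2, b_2 = 1.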